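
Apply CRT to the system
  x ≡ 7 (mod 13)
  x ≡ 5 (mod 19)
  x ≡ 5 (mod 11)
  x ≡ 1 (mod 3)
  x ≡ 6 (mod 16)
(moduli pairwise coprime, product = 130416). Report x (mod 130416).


Product of moduli M = 13 · 19 · 11 · 3 · 16 = 130416.
Merge one congruence at a time:
  Start: x ≡ 7 (mod 13).
  Combine with x ≡ 5 (mod 19); new modulus lcm = 247.
    Write x = 7 + 13·t and substitute into x ≡ 5 (mod 19): 13·t ≡ 5 − 7 = -2 (mod 19).
    Reduce coefficients mod 19: 13·t ≡ 17 (mod 19).
    The inverse of 13 mod 19 is 3 (since 13·3 = 39 = 2·19 + 1), so t ≡ 3·17 = 51 ≡ 13 (mod 19).
    Then x = 7 + 13·13 = 176, valid modulo lcm(13, 19) = 247: x ≡ 176 (mod 247).
  Combine with x ≡ 5 (mod 11); new modulus lcm = 2717.
    Write x = 176 + 247·t and substitute into x ≡ 5 (mod 11): 247·t ≡ 5 − 176 = -171 (mod 11).
    Reduce coefficients mod 11: 5·t ≡ 5 (mod 11).
    The inverse of 5 mod 11 is 9 (since 5·9 = 45 = 4·11 + 1), so t ≡ 9·5 = 45 ≡ 1 (mod 11).
    Then x = 176 + 247·1 = 423, valid modulo lcm(247, 11) = 2717: x ≡ 423 (mod 2717).
  Combine with x ≡ 1 (mod 3); new modulus lcm = 8151.
    Write x = 423 + 2717·t and substitute into x ≡ 1 (mod 3): 2717·t ≡ 1 − 423 = -422 (mod 3).
    Reduce coefficients mod 3: 2·t ≡ 1 (mod 3).
    The inverse of 2 mod 3 is 2 (since 2·2 = 4 = 1·3 + 1), so t ≡ 2·1 = 2 ≡ 2 (mod 3).
    Then x = 423 + 2717·2 = 5857, valid modulo lcm(2717, 3) = 8151: x ≡ 5857 (mod 8151).
  Combine with x ≡ 6 (mod 16); new modulus lcm = 130416.
    Write x = 5857 + 8151·t and substitute into x ≡ 6 (mod 16): 8151·t ≡ 6 − 5857 = -5851 (mod 16).
    Reduce coefficients mod 16: 7·t ≡ 5 (mod 16).
    The inverse of 7 mod 16 is 7 (since 7·7 = 49 = 3·16 + 1), so t ≡ 7·5 = 35 ≡ 3 (mod 16).
    Then x = 5857 + 8151·3 = 30310, valid modulo lcm(8151, 16) = 130416: x ≡ 30310 (mod 130416).
Verify against each original: 30310 mod 13 = 7, 30310 mod 19 = 5, 30310 mod 11 = 5, 30310 mod 3 = 1, 30310 mod 16 = 6.

x ≡ 30310 (mod 130416).


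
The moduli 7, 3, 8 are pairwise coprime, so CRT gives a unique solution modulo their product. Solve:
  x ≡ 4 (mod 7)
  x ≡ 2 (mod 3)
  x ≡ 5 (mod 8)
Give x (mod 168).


Moduli 7, 3, 8 are pairwise coprime; by CRT there is a unique solution modulo M = 7 · 3 · 8 = 168.
Solve pairwise, accumulating the modulus:
  Start with x ≡ 4 (mod 7).
  Combine with x ≡ 2 (mod 3): since gcd(7, 3) = 1, we get a unique residue mod 21.
    Write x = 4 + 7·t and substitute into x ≡ 2 (mod 3): 7·t ≡ 2 − 4 = -2 (mod 3).
    Reduce coefficients mod 3: 1·t ≡ 1 (mod 3).
    So t ≡ 1 (mod 3).
    Then x = 4 + 7·1 = 11, valid modulo lcm(7, 3) = 21: x ≡ 11 (mod 21).
  Combine with x ≡ 5 (mod 8): since gcd(21, 8) = 1, we get a unique residue mod 168.
    Write x = 11 + 21·t and substitute into x ≡ 5 (mod 8): 21·t ≡ 5 − 11 = -6 (mod 8).
    Reduce coefficients mod 8: 5·t ≡ 2 (mod 8).
    The inverse of 5 mod 8 is 5 (since 5·5 = 25 = 3·8 + 1), so t ≡ 5·2 = 10 ≡ 2 (mod 8).
    Then x = 11 + 21·2 = 53, valid modulo lcm(21, 8) = 168: x ≡ 53 (mod 168).
Verify: 53 mod 7 = 4 ✓, 53 mod 3 = 2 ✓, 53 mod 8 = 5 ✓.

x ≡ 53 (mod 168).


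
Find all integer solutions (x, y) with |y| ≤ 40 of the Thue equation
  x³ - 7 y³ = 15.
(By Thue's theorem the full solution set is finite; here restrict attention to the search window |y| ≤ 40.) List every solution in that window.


The equation is x³ - 7y³ = 15. For fixed y, x³ = 7·y³ + 15, so a solution requires the RHS to be a perfect cube.
Strategy: iterate y from -40 to 40, compute RHS = 7·y³ + 15, and check whether it is a (positive or negative) perfect cube.
Check small values of y:
  y = 0: RHS = 15 is not a perfect cube.
  y = 1: RHS = 22 is not a perfect cube.
  y = -1: RHS = 8 = (2)³ ⇒ x = 2 works.
  y = 2: RHS = 71 is not a perfect cube.
  y = -2: RHS = -41 is not a perfect cube.
  y = 3: RHS = 204 is not a perfect cube.
  y = -3: RHS = -174 is not a perfect cube.
Continuing, at y = 23: RHS = 85184 = (44)³ ⇒ x = 44 works.
Searching the remaining y in |y| ≤ 40 finds no further solutions.
Collected solutions: (2, -1), (44, 23).

Solutions (with |y| ≤ 40): (2, -1), (44, 23).


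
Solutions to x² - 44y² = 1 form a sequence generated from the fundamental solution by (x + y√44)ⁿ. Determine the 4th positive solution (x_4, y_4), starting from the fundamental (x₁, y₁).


Step 1: Find the fundamental solution (x₁, y₁) of x² - 44y² = 1.
  Expand √44 as a continued fraction. a₀ = ⌊√44⌋ = 6; iterate m_{k+1} = d_k·a_k − m_k, d_{k+1} = (44 − m_{k+1}²)/d_k, a_{k+1} = ⌊(a₀ + m_{k+1})/d_{k+1}⌋ (starting m₀ = 0, d₀ = 1), with convergents p_k = a_k·p_{k-1} + p_{k-2}, q_k = a_k·q_{k-1} + q_{k-2} (p₋₁ = 1, q₋₁ = 0):
  k = 0: a₀ = 6; p₀/q₀ = 6/1; p₀² − 44·q₀² = 36 − 44 = -8.
  k = 1: m = 6, d = 8, a = ⌊(6 + 6)/8⌋ = 1; p/q = (1·6 + 1)/(1·1 + 0) = 7/1; p² − 44·q² = 49 − 44 = 5.
  k = 2: m = 2, d = 5, a = ⌊(6 + 2)/5⌋ = 1; p/q = (1·7 + 6)/(1·1 + 1) = 13/2; p² − 44·q² = 169 − 176 = -7.
  k = 3: m = 3, d = 7, a = ⌊(6 + 3)/7⌋ = 1; p/q = (1·13 + 7)/(1·2 + 1) = 20/3; p² − 44·q² = 400 − 396 = 4.
  k = 4: m = 4, d = 4, a = ⌊(6 + 4)/4⌋ = 2; p/q = (2·20 + 13)/(2·3 + 2) = 53/8; p² − 44·q² = 2809 − 2816 = -7.
  k = 5: m = 4, d = 7, a = ⌊(6 + 4)/7⌋ = 1; p/q = (1·53 + 20)/(1·8 + 3) = 73/11; p² − 44·q² = 5329 − 5324 = 5.
  k = 6: m = 3, d = 5, a = ⌊(6 + 3)/5⌋ = 1; p/q = (1·73 + 53)/(1·11 + 8) = 126/19; p² − 44·q² = 15876 − 15884 = -8.
  k = 7: m = 2, d = 8, a = ⌊(6 + 2)/8⌋ = 1; p/q = (1·126 + 73)/(1·19 + 11) = 199/30; p² − 44·q² = 39601 − 39600 = 1.
  The first convergent with p² − 44·q² = 1 gives the fundamental solution (x₁, y₁) = (199, 30).
Step 2: Apply the recurrence (x_{n+1}, y_{n+1}) = (x₁x_n + 44y₁y_n, x₁y_n + y₁x_n) repeatedly.
  From (x_1, y_1) = (199, 30): x_2 = 199·199 + 44·30·30 = 79201; y_2 = 199·30 + 30·199 = 11940.
  From (x_2, y_2) = (79201, 11940): x_3 = 199·79201 + 44·30·11940 = 31521799; y_3 = 199·11940 + 30·79201 = 4752090.
  From (x_3, y_3) = (31521799, 4752090): x_4 = 199·31521799 + 44·30·4752090 = 12545596801; y_4 = 199·4752090 + 30·31521799 = 1891319880.
Step 3: Verify x_4² - 44·y_4² = 157391999093261433601 - 157391999093261433600 = 1 (should be 1). ✓

(x_1, y_1) = (199, 30); (x_4, y_4) = (12545596801, 1891319880).


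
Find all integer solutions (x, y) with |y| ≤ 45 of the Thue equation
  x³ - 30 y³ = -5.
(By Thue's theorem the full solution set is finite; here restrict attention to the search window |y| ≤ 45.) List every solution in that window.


The equation is x³ - 30y³ = -5. For fixed y, x³ = 30·y³ − 5, so a solution requires the RHS to be a perfect cube.
Strategy: iterate y from -45 to 45, compute RHS = 30·y³ − 5, and check whether it is a (positive or negative) perfect cube.
Check small values of y:
  y = 0: RHS = -5 is not a perfect cube.
  y = 1: RHS = 25 is not a perfect cube.
  y = -1: RHS = -35 is not a perfect cube.
  y = 2: RHS = 235 is not a perfect cube.
  y = -2: RHS = -245 is not a perfect cube.
  y = 3: RHS = 805 is not a perfect cube.
  y = -3: RHS = -815 is not a perfect cube.
Continuing the search up to |y| = 45 finds no solutions either.
No (x, y) in the scanned range satisfies the equation.

No integer solutions with |y| ≤ 45.


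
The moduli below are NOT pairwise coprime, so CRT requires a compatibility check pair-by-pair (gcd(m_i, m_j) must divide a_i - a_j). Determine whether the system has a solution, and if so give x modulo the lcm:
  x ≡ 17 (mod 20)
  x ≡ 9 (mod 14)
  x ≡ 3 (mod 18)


Moduli 20, 14, 18 are not pairwise coprime, so CRT works modulo lcm(m_i) when all pairwise compatibility conditions hold.
Pairwise compatibility: gcd(m_i, m_j) must divide a_i - a_j for every pair.
Merge one congruence at a time:
  Start: x ≡ 17 (mod 20).
  Combine with x ≡ 9 (mod 14): gcd(20, 14) = 2; 9 - 17 = -8, which IS divisible by 2, so compatible.
    Write x = 17 + 20·t and substitute into x ≡ 9 (mod 14): 20·t ≡ 9 − 17 = -8 (mod 14).
    Divide the congruence (and modulus) by g = 2: 10·t ≡ -4 (mod 7).
    Reduce coefficients mod 7: 3·t ≡ 3 (mod 7).
    The inverse of 3 mod 7 is 5 (since 3·5 = 15 = 2·7 + 1), so t ≡ 5·3 = 15 ≡ 1 (mod 7).
    Then x = 17 + 20·1 = 37, valid modulo lcm(20, 14) = 140: x ≡ 37 (mod 140).
  Combine with x ≡ 3 (mod 18): gcd(140, 18) = 2; 3 - 37 = -34, which IS divisible by 2, so compatible.
    Write x = 37 + 140·t and substitute into x ≡ 3 (mod 18): 140·t ≡ 3 − 37 = -34 (mod 18).
    Divide the congruence (and modulus) by g = 2: 70·t ≡ -17 (mod 9).
    Reduce coefficients mod 9: 7·t ≡ 1 (mod 9).
    The inverse of 7 mod 9 is 4 (since 7·4 = 28 = 3·9 + 1), so t ≡ 4·1 = 4 ≡ 4 (mod 9).
    Then x = 37 + 140·4 = 597, valid modulo lcm(140, 18) = 1260: x ≡ 597 (mod 1260).
Verify: 597 mod 20 = 17, 597 mod 14 = 9, 597 mod 18 = 3.

x ≡ 597 (mod 1260).


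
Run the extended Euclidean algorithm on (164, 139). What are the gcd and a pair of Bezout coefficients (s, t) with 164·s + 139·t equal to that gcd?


Euclidean algorithm on (164, 139) — divide until remainder is 0:
  164 = 1 · 139 + 25
  139 = 5 · 25 + 14
  25 = 1 · 14 + 11
  14 = 1 · 11 + 3
  11 = 3 · 3 + 2
  3 = 1 · 2 + 1
  2 = 2 · 1 + 0
gcd(164, 139) = 1.
Track Bezout coefficients alongside the remainders: start with r₀ = 164 = a·1 + b·0 (s = 1, t = 0) and r₁ = 139 = a·0 + b·1 (s = 0, t = 1); each new remainder r_{k+1} = r_{k-1} − q_k·r_k inherits s_{k+1} = s_{k-1} − q_k·s_k, t_{k+1} = t_{k-1} − q_k·t_k, so r_k = a·s_k + b·t_k at every step:
  q = 1: r = 25, s = 1 − 1·0 = 1, t = 0 − 1·1 = -1  (check: 164·1 + 139·(-1) = 25)
  q = 5: r = 14, s = 0 − 5·1 = -5, t = 1 − 5·(-1) = 6  (check: 164·(-5) + 139·6 = 14)
  q = 1: r = 11, s = 1 − 1·(-5) = 6, t = -1 − 1·6 = -7  (check: 164·6 + 139·(-7) = 11)
  q = 1: r = 3, s = -5 − 1·6 = -11, t = 6 − 1·(-7) = 13  (check: 164·(-11) + 139·13 = 3)
  q = 3: r = 2, s = 6 − 3·(-11) = 39, t = -7 − 3·13 = -46  (check: 164·39 + 139·(-46) = 2)
  q = 1: r = 1, s = -11 − 1·39 = -50, t = 13 − 1·(-46) = 59  (check: 164·(-50) + 139·59 = 1)
The row with r = 1 (the gcd) gives the Bezout coefficients s = -50, t = 59.
Result: 164 · (-50) + 139 · (59) = 1.

gcd(164, 139) = 1; s = -50, t = 59 (check: 164·(-50) + 139·59 = 1).


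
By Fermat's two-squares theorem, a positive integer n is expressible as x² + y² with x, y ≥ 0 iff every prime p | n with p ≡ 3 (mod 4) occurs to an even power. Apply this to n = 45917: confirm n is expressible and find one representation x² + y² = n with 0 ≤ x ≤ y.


Step 1: Factor n = 45917 = 17 · 37 · 73.
Step 2: Check the mod-4 condition on each prime factor: 17 ≡ 1 (mod 4), exponent 1; 37 ≡ 1 (mod 4), exponent 1; 73 ≡ 1 (mod 4), exponent 1.
All primes ≡ 3 (mod 4) appear to even exponent (or don't appear), so by the two-squares theorem n IS expressible as a sum of two squares.
Step 3: Build a representation. Here n = 17 · 37 · 73 is a product of primes ≡ 1 (mod 4). Each prime p ≡ 1 (mod 4) is itself a sum of two squares; find a² by testing p − a² for a perfect square:
  17: 17 − 1² = 16 = 4² ⇒ 17 = 1² + 4².
  37: 37 − 1² = 36 = 6² ⇒ 37 = 1² + 6².
  73: 73 − 1² = 72, 73 − 2² = 69, 73 − 3² = 64 = 8² ⇒ 73 = 3² + 8².
  Combine using the Brahmagupta–Fibonacci identity (a² + b²)(c² + d²) = (ac − bd)² + (ad + bc)² = (ac + bd)² + (ad − bc)²:
  17 · 37 = 629: from (1² + 4²)(1² + 6²), take (1·1 − 4·6, 1·6 + 4·1) = (1 − 24, 6 + 4) = (-23, 10); dropping signs (only squares matter) gives (23, 10); check 23² + 10² = 529 + 100 = 629 ✓.
  629 · 73 = 45917: from (23² + 10²)(3² + 8²), take (23·3 − 10·8, 23·8 + 10·3) = (69 − 80, 184 + 30) = (-11, 214); dropping signs (only squares matter) gives (11, 214); check 11² + 214² = 121 + 45796 = 45917 ✓.
Step 4: Order so x ≤ y and verify: 11² + 214² = 121 + 45796 = 45917 = n. ✓

n = 45917 = 11² + 214² (one valid representation with x ≤ y).


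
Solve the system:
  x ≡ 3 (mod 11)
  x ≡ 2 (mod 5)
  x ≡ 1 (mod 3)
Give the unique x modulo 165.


Moduli 11, 5, 3 are pairwise coprime; by CRT there is a unique solution modulo M = 11 · 5 · 3 = 165.
Solve pairwise, accumulating the modulus:
  Start with x ≡ 3 (mod 11).
  Combine with x ≡ 2 (mod 5): since gcd(11, 5) = 1, we get a unique residue mod 55.
    Write x = 3 + 11·t and substitute into x ≡ 2 (mod 5): 11·t ≡ 2 − 3 = -1 (mod 5).
    Reduce coefficients mod 5: 1·t ≡ 4 (mod 5).
    So t ≡ 4 (mod 5).
    Then x = 3 + 11·4 = 47, valid modulo lcm(11, 5) = 55: x ≡ 47 (mod 55).
  Combine with x ≡ 1 (mod 3): since gcd(55, 3) = 1, we get a unique residue mod 165.
    Write x = 47 + 55·t and substitute into x ≡ 1 (mod 3): 55·t ≡ 1 − 47 = -46 (mod 3).
    Reduce coefficients mod 3: 1·t ≡ 2 (mod 3).
    So t ≡ 2 (mod 3).
    Then x = 47 + 55·2 = 157, valid modulo lcm(55, 3) = 165: x ≡ 157 (mod 165).
Verify: 157 mod 11 = 3 ✓, 157 mod 5 = 2 ✓, 157 mod 3 = 1 ✓.

x ≡ 157 (mod 165).


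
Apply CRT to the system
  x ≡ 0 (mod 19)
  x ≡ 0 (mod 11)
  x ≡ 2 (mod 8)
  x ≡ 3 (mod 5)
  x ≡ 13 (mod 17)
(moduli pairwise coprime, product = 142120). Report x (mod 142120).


Product of moduli M = 19 · 11 · 8 · 5 · 17 = 142120.
Merge one congruence at a time:
  Start: x ≡ 0 (mod 19).
  Combine with x ≡ 0 (mod 11); new modulus lcm = 209.
    Write x = 0 + 19·t and substitute into x ≡ 0 (mod 11): 19·t ≡ 0 − 0 = 0 (mod 11).
    Reduce coefficients mod 11: 8·t ≡ 0 (mod 11).
    The inverse of 8 mod 11 is 7 (since 8·7 = 56 = 5·11 + 1), so t ≡ 7·0 = 0 ≡ 0 (mod 11).
    Then x = 0 + 19·0 = 0, valid modulo lcm(19, 11) = 209: x ≡ 0 (mod 209).
  Combine with x ≡ 2 (mod 8); new modulus lcm = 1672.
    Write x = 0 + 209·t and substitute into x ≡ 2 (mod 8): 209·t ≡ 2 − 0 = 2 (mod 8).
    Reduce coefficients mod 8: 1·t ≡ 2 (mod 8).
    So t ≡ 2 (mod 8).
    Then x = 0 + 209·2 = 418, valid modulo lcm(209, 8) = 1672: x ≡ 418 (mod 1672).
  Combine with x ≡ 3 (mod 5); new modulus lcm = 8360.
    Write x = 418 + 1672·t and substitute into x ≡ 3 (mod 5): 1672·t ≡ 3 − 418 = -415 (mod 5).
    Reduce coefficients mod 5: 2·t ≡ 0 (mod 5).
    The inverse of 2 mod 5 is 3 (since 2·3 = 6 = 1·5 + 1), so t ≡ 3·0 = 0 ≡ 0 (mod 5).
    Then x = 418 + 1672·0 = 418, valid modulo lcm(1672, 5) = 8360: x ≡ 418 (mod 8360).
  Combine with x ≡ 13 (mod 17); new modulus lcm = 142120.
    Write x = 418 + 8360·t and substitute into x ≡ 13 (mod 17): 8360·t ≡ 13 − 418 = -405 (mod 17).
    Reduce coefficients mod 17: 13·t ≡ 3 (mod 17).
    The inverse of 13 mod 17 is 4 (since 13·4 = 52 = 3·17 + 1), so t ≡ 4·3 = 12 ≡ 12 (mod 17).
    Then x = 418 + 8360·12 = 100738, valid modulo lcm(8360, 17) = 142120: x ≡ 100738 (mod 142120).
Verify against each original: 100738 mod 19 = 0, 100738 mod 11 = 0, 100738 mod 8 = 2, 100738 mod 5 = 3, 100738 mod 17 = 13.

x ≡ 100738 (mod 142120).


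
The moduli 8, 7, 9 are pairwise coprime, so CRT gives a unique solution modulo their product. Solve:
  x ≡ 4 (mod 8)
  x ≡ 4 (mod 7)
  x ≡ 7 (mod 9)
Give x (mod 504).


Moduli 8, 7, 9 are pairwise coprime; by CRT there is a unique solution modulo M = 8 · 7 · 9 = 504.
Solve pairwise, accumulating the modulus:
  Start with x ≡ 4 (mod 8).
  Combine with x ≡ 4 (mod 7): since gcd(8, 7) = 1, we get a unique residue mod 56.
    Write x = 4 + 8·t and substitute into x ≡ 4 (mod 7): 8·t ≡ 4 − 4 = 0 (mod 7).
    Reduce coefficients mod 7: 1·t ≡ 0 (mod 7).
    So t ≡ 0 (mod 7).
    Then x = 4 + 8·0 = 4, valid modulo lcm(8, 7) = 56: x ≡ 4 (mod 56).
  Combine with x ≡ 7 (mod 9): since gcd(56, 9) = 1, we get a unique residue mod 504.
    Write x = 4 + 56·t and substitute into x ≡ 7 (mod 9): 56·t ≡ 7 − 4 = 3 (mod 9).
    Reduce coefficients mod 9: 2·t ≡ 3 (mod 9).
    The inverse of 2 mod 9 is 5 (since 2·5 = 10 = 1·9 + 1), so t ≡ 5·3 = 15 ≡ 6 (mod 9).
    Then x = 4 + 56·6 = 340, valid modulo lcm(56, 9) = 504: x ≡ 340 (mod 504).
Verify: 340 mod 8 = 4 ✓, 340 mod 7 = 4 ✓, 340 mod 9 = 7 ✓.

x ≡ 340 (mod 504).


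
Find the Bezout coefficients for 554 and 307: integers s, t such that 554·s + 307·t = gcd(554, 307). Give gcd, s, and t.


Euclidean algorithm on (554, 307) — divide until remainder is 0:
  554 = 1 · 307 + 247
  307 = 1 · 247 + 60
  247 = 4 · 60 + 7
  60 = 8 · 7 + 4
  7 = 1 · 4 + 3
  4 = 1 · 3 + 1
  3 = 3 · 1 + 0
gcd(554, 307) = 1.
Track Bezout coefficients alongside the remainders: start with r₀ = 554 = a·1 + b·0 (s = 1, t = 0) and r₁ = 307 = a·0 + b·1 (s = 0, t = 1); each new remainder r_{k+1} = r_{k-1} − q_k·r_k inherits s_{k+1} = s_{k-1} − q_k·s_k, t_{k+1} = t_{k-1} − q_k·t_k, so r_k = a·s_k + b·t_k at every step:
  q = 1: r = 247, s = 1 − 1·0 = 1, t = 0 − 1·1 = -1  (check: 554·1 + 307·(-1) = 247)
  q = 1: r = 60, s = 0 − 1·1 = -1, t = 1 − 1·(-1) = 2  (check: 554·(-1) + 307·2 = 60)
  q = 4: r = 7, s = 1 − 4·(-1) = 5, t = -1 − 4·2 = -9  (check: 554·5 + 307·(-9) = 7)
  q = 8: r = 4, s = -1 − 8·5 = -41, t = 2 − 8·(-9) = 74  (check: 554·(-41) + 307·74 = 4)
  q = 1: r = 3, s = 5 − 1·(-41) = 46, t = -9 − 1·74 = -83  (check: 554·46 + 307·(-83) = 3)
  q = 1: r = 1, s = -41 − 1·46 = -87, t = 74 − 1·(-83) = 157  (check: 554·(-87) + 307·157 = 1)
The row with r = 1 (the gcd) gives the Bezout coefficients s = -87, t = 157.
Result: 554 · (-87) + 307 · (157) = 1.

gcd(554, 307) = 1; s = -87, t = 157 (check: 554·(-87) + 307·157 = 1).


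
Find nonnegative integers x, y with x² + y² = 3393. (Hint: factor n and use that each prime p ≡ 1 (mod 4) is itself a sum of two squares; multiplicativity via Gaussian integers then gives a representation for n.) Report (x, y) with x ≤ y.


Step 1: Factor n = 3393 = 3^2 · 13 · 29.
Step 2: Check the mod-4 condition on each prime factor: 3 ≡ 3 (mod 4), exponent 2 (must be even); 13 ≡ 1 (mod 4), exponent 1; 29 ≡ 1 (mod 4), exponent 1.
All primes ≡ 3 (mod 4) appear to even exponent (or don't appear), so by the two-squares theorem n IS expressible as a sum of two squares.
Step 3: Build a representation. Group n = k² · m with k = 3 and m = 13 · 29 = 377 (a product of primes ≡ 1 (mod 4)); a representation of m scales to one of n via (k·x)² + (k·y)² = k²(x² + y²). Each prime p ≡ 1 (mod 4) is itself a sum of two squares; find a² by testing p − a² for a perfect square:
  13: 13 − 1² = 12, 13 − 2² = 9 = 3² ⇒ 13 = 2² + 3².
  29: 29 − 1² = 28, 29 − 2² = 25 = 5² ⇒ 29 = 2² + 5².
  Combine using the Brahmagupta–Fibonacci identity (a² + b²)(c² + d²) = (ac − bd)² + (ad + bc)² = (ac + bd)² + (ad − bc)²:
  13 · 29 = 377: from (2² + 3²)(2² + 5²), take (2·2 − 3·5, 2·5 + 3·2) = (4 − 15, 10 + 6) = (-11, 16); dropping signs (only squares matter) gives (11, 16); check 11² + 16² = 121 + 256 = 377 ✓.
  Scale by k = 3: (3·11, 3·16) = (33, 48).
Step 4: Order so x ≤ y and verify: 33² + 48² = 1089 + 2304 = 3393 = n. ✓

n = 3393 = 33² + 48² (one valid representation with x ≤ y).


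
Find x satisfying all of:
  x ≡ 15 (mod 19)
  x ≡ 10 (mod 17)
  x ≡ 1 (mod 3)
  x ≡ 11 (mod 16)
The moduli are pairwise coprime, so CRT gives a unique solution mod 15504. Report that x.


Product of moduli M = 19 · 17 · 3 · 16 = 15504.
Merge one congruence at a time:
  Start: x ≡ 15 (mod 19).
  Combine with x ≡ 10 (mod 17); new modulus lcm = 323.
    Write x = 15 + 19·t and substitute into x ≡ 10 (mod 17): 19·t ≡ 10 − 15 = -5 (mod 17).
    Reduce coefficients mod 17: 2·t ≡ 12 (mod 17).
    The inverse of 2 mod 17 is 9 (since 2·9 = 18 = 1·17 + 1), so t ≡ 9·12 = 108 ≡ 6 (mod 17).
    Then x = 15 + 19·6 = 129, valid modulo lcm(19, 17) = 323: x ≡ 129 (mod 323).
  Combine with x ≡ 1 (mod 3); new modulus lcm = 969.
    Write x = 129 + 323·t and substitute into x ≡ 1 (mod 3): 323·t ≡ 1 − 129 = -128 (mod 3).
    Reduce coefficients mod 3: 2·t ≡ 1 (mod 3).
    The inverse of 2 mod 3 is 2 (since 2·2 = 4 = 1·3 + 1), so t ≡ 2·1 = 2 ≡ 2 (mod 3).
    Then x = 129 + 323·2 = 775, valid modulo lcm(323, 3) = 969: x ≡ 775 (mod 969).
  Combine with x ≡ 11 (mod 16); new modulus lcm = 15504.
    Write x = 775 + 969·t and substitute into x ≡ 11 (mod 16): 969·t ≡ 11 − 775 = -764 (mod 16).
    Reduce coefficients mod 16: 9·t ≡ 4 (mod 16).
    The inverse of 9 mod 16 is 9 (since 9·9 = 81 = 5·16 + 1), so t ≡ 9·4 = 36 ≡ 4 (mod 16).
    Then x = 775 + 969·4 = 4651, valid modulo lcm(969, 16) = 15504: x ≡ 4651 (mod 15504).
Verify against each original: 4651 mod 19 = 15, 4651 mod 17 = 10, 4651 mod 3 = 1, 4651 mod 16 = 11.

x ≡ 4651 (mod 15504).


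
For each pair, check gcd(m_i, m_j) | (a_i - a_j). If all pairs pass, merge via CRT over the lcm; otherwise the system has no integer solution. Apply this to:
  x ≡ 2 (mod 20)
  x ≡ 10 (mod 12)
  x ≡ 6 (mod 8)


Moduli 20, 12, 8 are not pairwise coprime, so CRT works modulo lcm(m_i) when all pairwise compatibility conditions hold.
Pairwise compatibility: gcd(m_i, m_j) must divide a_i - a_j for every pair.
Merge one congruence at a time:
  Start: x ≡ 2 (mod 20).
  Combine with x ≡ 10 (mod 12): gcd(20, 12) = 4; 10 - 2 = 8, which IS divisible by 4, so compatible.
    Write x = 2 + 20·t and substitute into x ≡ 10 (mod 12): 20·t ≡ 10 − 2 = 8 (mod 12).
    Divide the congruence (and modulus) by g = 4: 5·t ≡ 2 (mod 3).
    Reduce coefficients mod 3: 2·t ≡ 2 (mod 3).
    The inverse of 2 mod 3 is 2 (since 2·2 = 4 = 1·3 + 1), so t ≡ 2·2 = 4 ≡ 1 (mod 3).
    Then x = 2 + 20·1 = 22, valid modulo lcm(20, 12) = 60: x ≡ 22 (mod 60).
  Combine with x ≡ 6 (mod 8): gcd(60, 8) = 4; 6 - 22 = -16, which IS divisible by 4, so compatible.
    Write x = 22 + 60·t and substitute into x ≡ 6 (mod 8): 60·t ≡ 6 − 22 = -16 (mod 8).
    Divide the congruence (and modulus) by g = 4: 15·t ≡ -4 (mod 2).
    Reduce coefficients mod 2: 1·t ≡ 0 (mod 2).
    So t ≡ 0 (mod 2).
    Then x = 22 + 60·0 = 22, valid modulo lcm(60, 8) = 120: x ≡ 22 (mod 120).
Verify: 22 mod 20 = 2, 22 mod 12 = 10, 22 mod 8 = 6.

x ≡ 22 (mod 120).


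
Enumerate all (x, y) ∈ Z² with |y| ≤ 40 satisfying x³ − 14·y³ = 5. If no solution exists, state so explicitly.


The equation is x³ - 14y³ = 5. For fixed y, x³ = 14·y³ + 5, so a solution requires the RHS to be a perfect cube.
Strategy: iterate y from -40 to 40, compute RHS = 14·y³ + 5, and check whether it is a (positive or negative) perfect cube.
Check small values of y:
  y = 0: RHS = 5 is not a perfect cube.
  y = 1: RHS = 19 is not a perfect cube.
  y = -1: RHS = -9 is not a perfect cube.
  y = 2: RHS = 117 is not a perfect cube.
  y = -2: RHS = -107 is not a perfect cube.
  y = 3: RHS = 383 is not a perfect cube.
  y = -3: RHS = -373 is not a perfect cube.
Continuing the search up to |y| = 40 finds no solutions either.
No (x, y) in the scanned range satisfies the equation.

No integer solutions with |y| ≤ 40.


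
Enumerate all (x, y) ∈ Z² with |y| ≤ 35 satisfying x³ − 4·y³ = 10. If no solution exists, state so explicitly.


The equation is x³ - 4y³ = 10. For fixed y, x³ = 4·y³ + 10, so a solution requires the RHS to be a perfect cube.
Strategy: iterate y from -35 to 35, compute RHS = 4·y³ + 10, and check whether it is a (positive or negative) perfect cube.
Check small values of y:
  y = 0: RHS = 10 is not a perfect cube.
  y = 1: RHS = 14 is not a perfect cube.
  y = -1: RHS = 6 is not a perfect cube.
  y = 2: RHS = 42 is not a perfect cube.
  y = -2: RHS = -22 is not a perfect cube.
  y = 3: RHS = 118 is not a perfect cube.
  y = -3: RHS = -98 is not a perfect cube.
Continuing the search up to |y| = 35 finds no solutions either.
No (x, y) in the scanned range satisfies the equation.

No integer solutions with |y| ≤ 35.


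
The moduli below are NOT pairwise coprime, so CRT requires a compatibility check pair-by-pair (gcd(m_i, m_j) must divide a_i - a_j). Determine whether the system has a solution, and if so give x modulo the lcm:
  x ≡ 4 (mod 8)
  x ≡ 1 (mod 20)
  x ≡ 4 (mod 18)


Moduli 8, 20, 18 are not pairwise coprime, so CRT works modulo lcm(m_i) when all pairwise compatibility conditions hold.
Pairwise compatibility: gcd(m_i, m_j) must divide a_i - a_j for every pair.
Merge one congruence at a time:
  Start: x ≡ 4 (mod 8).
  Combine with x ≡ 1 (mod 20): gcd(8, 20) = 4, and 1 - 4 = -3 is NOT divisible by 4.
    ⇒ system is inconsistent (no integer solution).

No solution (the system is inconsistent).


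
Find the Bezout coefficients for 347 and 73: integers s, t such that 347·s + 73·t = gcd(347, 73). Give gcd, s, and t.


Euclidean algorithm on (347, 73) — divide until remainder is 0:
  347 = 4 · 73 + 55
  73 = 1 · 55 + 18
  55 = 3 · 18 + 1
  18 = 18 · 1 + 0
gcd(347, 73) = 1.
Track Bezout coefficients alongside the remainders: start with r₀ = 347 = a·1 + b·0 (s = 1, t = 0) and r₁ = 73 = a·0 + b·1 (s = 0, t = 1); each new remainder r_{k+1} = r_{k-1} − q_k·r_k inherits s_{k+1} = s_{k-1} − q_k·s_k, t_{k+1} = t_{k-1} − q_k·t_k, so r_k = a·s_k + b·t_k at every step:
  q = 4: r = 55, s = 1 − 4·0 = 1, t = 0 − 4·1 = -4  (check: 347·1 + 73·(-4) = 55)
  q = 1: r = 18, s = 0 − 1·1 = -1, t = 1 − 1·(-4) = 5  (check: 347·(-1) + 73·5 = 18)
  q = 3: r = 1, s = 1 − 3·(-1) = 4, t = -4 − 3·5 = -19  (check: 347·4 + 73·(-19) = 1)
The row with r = 1 (the gcd) gives the Bezout coefficients s = 4, t = -19.
Result: 347 · (4) + 73 · (-19) = 1.

gcd(347, 73) = 1; s = 4, t = -19 (check: 347·4 + 73·(-19) = 1).


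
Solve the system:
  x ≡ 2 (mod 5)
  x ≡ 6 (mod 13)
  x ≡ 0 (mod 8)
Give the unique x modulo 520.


Moduli 5, 13, 8 are pairwise coprime; by CRT there is a unique solution modulo M = 5 · 13 · 8 = 520.
Solve pairwise, accumulating the modulus:
  Start with x ≡ 2 (mod 5).
  Combine with x ≡ 6 (mod 13): since gcd(5, 13) = 1, we get a unique residue mod 65.
    Write x = 2 + 5·t and substitute into x ≡ 6 (mod 13): 5·t ≡ 6 − 2 = 4 (mod 13).
    The inverse of 5 mod 13 is 8 (since 5·8 = 40 = 3·13 + 1), so t ≡ 8·4 = 32 ≡ 6 (mod 13).
    Then x = 2 + 5·6 = 32, valid modulo lcm(5, 13) = 65: x ≡ 32 (mod 65).
  Combine with x ≡ 0 (mod 8): since gcd(65, 8) = 1, we get a unique residue mod 520.
    Write x = 32 + 65·t and substitute into x ≡ 0 (mod 8): 65·t ≡ 0 − 32 = -32 (mod 8).
    Reduce coefficients mod 8: 1·t ≡ 0 (mod 8).
    So t ≡ 0 (mod 8).
    Then x = 32 + 65·0 = 32, valid modulo lcm(65, 8) = 520: x ≡ 32 (mod 520).
Verify: 32 mod 5 = 2 ✓, 32 mod 13 = 6 ✓, 32 mod 8 = 0 ✓.

x ≡ 32 (mod 520).


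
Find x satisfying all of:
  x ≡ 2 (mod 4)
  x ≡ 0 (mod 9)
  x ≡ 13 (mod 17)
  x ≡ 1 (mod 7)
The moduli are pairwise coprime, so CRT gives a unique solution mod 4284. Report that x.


Product of moduli M = 4 · 9 · 17 · 7 = 4284.
Merge one congruence at a time:
  Start: x ≡ 2 (mod 4).
  Combine with x ≡ 0 (mod 9); new modulus lcm = 36.
    Write x = 2 + 4·t and substitute into x ≡ 0 (mod 9): 4·t ≡ 0 − 2 = -2 (mod 9).
    Reduce coefficients mod 9: 4·t ≡ 7 (mod 9).
    The inverse of 4 mod 9 is 7 (since 4·7 = 28 = 3·9 + 1), so t ≡ 7·7 = 49 ≡ 4 (mod 9).
    Then x = 2 + 4·4 = 18, valid modulo lcm(4, 9) = 36: x ≡ 18 (mod 36).
  Combine with x ≡ 13 (mod 17); new modulus lcm = 612.
    Write x = 18 + 36·t and substitute into x ≡ 13 (mod 17): 36·t ≡ 13 − 18 = -5 (mod 17).
    Reduce coefficients mod 17: 2·t ≡ 12 (mod 17).
    The inverse of 2 mod 17 is 9 (since 2·9 = 18 = 1·17 + 1), so t ≡ 9·12 = 108 ≡ 6 (mod 17).
    Then x = 18 + 36·6 = 234, valid modulo lcm(36, 17) = 612: x ≡ 234 (mod 612).
  Combine with x ≡ 1 (mod 7); new modulus lcm = 4284.
    Write x = 234 + 612·t and substitute into x ≡ 1 (mod 7): 612·t ≡ 1 − 234 = -233 (mod 7).
    Reduce coefficients mod 7: 3·t ≡ 5 (mod 7).
    The inverse of 3 mod 7 is 5 (since 3·5 = 15 = 2·7 + 1), so t ≡ 5·5 = 25 ≡ 4 (mod 7).
    Then x = 234 + 612·4 = 2682, valid modulo lcm(612, 7) = 4284: x ≡ 2682 (mod 4284).
Verify against each original: 2682 mod 4 = 2, 2682 mod 9 = 0, 2682 mod 17 = 13, 2682 mod 7 = 1.

x ≡ 2682 (mod 4284).


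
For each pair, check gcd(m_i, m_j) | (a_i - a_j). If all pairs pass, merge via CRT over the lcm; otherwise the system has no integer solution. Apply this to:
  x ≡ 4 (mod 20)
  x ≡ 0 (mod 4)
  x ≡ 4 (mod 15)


Moduli 20, 4, 15 are not pairwise coprime, so CRT works modulo lcm(m_i) when all pairwise compatibility conditions hold.
Pairwise compatibility: gcd(m_i, m_j) must divide a_i - a_j for every pair.
Merge one congruence at a time:
  Start: x ≡ 4 (mod 20).
  Combine with x ≡ 0 (mod 4): gcd(20, 4) = 4; 0 - 4 = -4, which IS divisible by 4, so compatible.
    Write x = 4 + 20·t and substitute into x ≡ 0 (mod 4): 20·t ≡ 0 − 4 = -4 (mod 4).
    Divide the congruence (and modulus) by g = 4: 5·t ≡ -1 (mod 1).
    Modulo 1 every t works; take t = 0.
    Then x = 4 + 20·0 = 4, valid modulo lcm(20, 4) = 20: x ≡ 4 (mod 20).
  Combine with x ≡ 4 (mod 15): gcd(20, 15) = 5; 4 - 4 = 0, which IS divisible by 5, so compatible.
    Write x = 4 + 20·t and substitute into x ≡ 4 (mod 15): 20·t ≡ 4 − 4 = 0 (mod 15).
    Divide the congruence (and modulus) by g = 5: 4·t ≡ 0 (mod 3).
    Reduce coefficients mod 3: 1·t ≡ 0 (mod 3).
    So t ≡ 0 (mod 3).
    Then x = 4 + 20·0 = 4, valid modulo lcm(20, 15) = 60: x ≡ 4 (mod 60).
Verify: 4 mod 20 = 4, 4 mod 4 = 0, 4 mod 15 = 4.

x ≡ 4 (mod 60).


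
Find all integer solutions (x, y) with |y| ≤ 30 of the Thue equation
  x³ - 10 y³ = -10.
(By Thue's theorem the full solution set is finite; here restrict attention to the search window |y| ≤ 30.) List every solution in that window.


The equation is x³ - 10y³ = -10. For fixed y, x³ = 10·y³ − 10, so a solution requires the RHS to be a perfect cube.
Strategy: iterate y from -30 to 30, compute RHS = 10·y³ − 10, and check whether it is a (positive or negative) perfect cube.
Check small values of y:
  y = 0: RHS = -10 is not a perfect cube.
  y = 1: RHS = 0 = (0)³ ⇒ x = 0 works.
  y = -1: RHS = -20 is not a perfect cube.
  y = 2: RHS = 70 is not a perfect cube.
  y = -2: RHS = -90 is not a perfect cube.
  y = 3: RHS = 260 is not a perfect cube.
  y = -3: RHS = -280 is not a perfect cube.
Continuing the search up to |y| = 30 finds no further solutions beyond those listed.
Collected solutions: (0, 1).

Solutions (with |y| ≤ 30): (0, 1).


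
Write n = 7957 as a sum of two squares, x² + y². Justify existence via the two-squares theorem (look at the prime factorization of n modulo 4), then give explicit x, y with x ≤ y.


Step 1: Factor n = 7957 = 73 · 109.
Step 2: Check the mod-4 condition on each prime factor: 73 ≡ 1 (mod 4), exponent 1; 109 ≡ 1 (mod 4), exponent 1.
All primes ≡ 3 (mod 4) appear to even exponent (or don't appear), so by the two-squares theorem n IS expressible as a sum of two squares.
Step 3: Build a representation. Here n = 73 · 109 is a product of primes ≡ 1 (mod 4). Each prime p ≡ 1 (mod 4) is itself a sum of two squares; find a² by testing p − a² for a perfect square:
  73: 73 − 1² = 72, 73 − 2² = 69, 73 − 3² = 64 = 8² ⇒ 73 = 3² + 8².
  109: 109 − 1² = 108, 109 − 2² = 105, 109 − 3² = 100 = 10² ⇒ 109 = 3² + 10².
  Combine using the Brahmagupta–Fibonacci identity (a² + b²)(c² + d²) = (ac − bd)² + (ad + bc)² = (ac + bd)² + (ad − bc)²:
  73 · 109 = 7957: from (3² + 8²)(3² + 10²), take (3·3 − 8·10, 3·10 + 8·3) = (9 − 80, 30 + 24) = (-71, 54); dropping signs (only squares matter) gives (71, 54); check 71² + 54² = 5041 + 2916 = 7957 ✓.
Step 4: Order so x ≤ y and verify: 54² + 71² = 2916 + 5041 = 7957 = n. ✓

n = 7957 = 54² + 71² (one valid representation with x ≤ y).


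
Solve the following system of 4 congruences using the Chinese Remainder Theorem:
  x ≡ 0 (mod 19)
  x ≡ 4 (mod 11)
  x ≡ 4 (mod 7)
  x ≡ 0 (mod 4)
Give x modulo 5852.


Product of moduli M = 19 · 11 · 7 · 4 = 5852.
Merge one congruence at a time:
  Start: x ≡ 0 (mod 19).
  Combine with x ≡ 4 (mod 11); new modulus lcm = 209.
    Write x = 0 + 19·t and substitute into x ≡ 4 (mod 11): 19·t ≡ 4 − 0 = 4 (mod 11).
    Reduce coefficients mod 11: 8·t ≡ 4 (mod 11).
    The inverse of 8 mod 11 is 7 (since 8·7 = 56 = 5·11 + 1), so t ≡ 7·4 = 28 ≡ 6 (mod 11).
    Then x = 0 + 19·6 = 114, valid modulo lcm(19, 11) = 209: x ≡ 114 (mod 209).
  Combine with x ≡ 4 (mod 7); new modulus lcm = 1463.
    Write x = 114 + 209·t and substitute into x ≡ 4 (mod 7): 209·t ≡ 4 − 114 = -110 (mod 7).
    Reduce coefficients mod 7: 6·t ≡ 2 (mod 7).
    The inverse of 6 mod 7 is 6 (since 6·6 = 36 = 5·7 + 1), so t ≡ 6·2 = 12 ≡ 5 (mod 7).
    Then x = 114 + 209·5 = 1159, valid modulo lcm(209, 7) = 1463: x ≡ 1159 (mod 1463).
  Combine with x ≡ 0 (mod 4); new modulus lcm = 5852.
    Write x = 1159 + 1463·t and substitute into x ≡ 0 (mod 4): 1463·t ≡ 0 − 1159 = -1159 (mod 4).
    Reduce coefficients mod 4: 3·t ≡ 1 (mod 4).
    The inverse of 3 mod 4 is 3 (since 3·3 = 9 = 2·4 + 1), so t ≡ 3·1 = 3 ≡ 3 (mod 4).
    Then x = 1159 + 1463·3 = 5548, valid modulo lcm(1463, 4) = 5852: x ≡ 5548 (mod 5852).
Verify against each original: 5548 mod 19 = 0, 5548 mod 11 = 4, 5548 mod 7 = 4, 5548 mod 4 = 0.

x ≡ 5548 (mod 5852).


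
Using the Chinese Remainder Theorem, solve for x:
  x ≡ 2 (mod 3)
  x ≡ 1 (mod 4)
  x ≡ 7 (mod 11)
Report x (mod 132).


Moduli 3, 4, 11 are pairwise coprime; by CRT there is a unique solution modulo M = 3 · 4 · 11 = 132.
Solve pairwise, accumulating the modulus:
  Start with x ≡ 2 (mod 3).
  Combine with x ≡ 1 (mod 4): since gcd(3, 4) = 1, we get a unique residue mod 12.
    Write x = 2 + 3·t and substitute into x ≡ 1 (mod 4): 3·t ≡ 1 − 2 = -1 (mod 4).
    Reduce coefficients mod 4: 3·t ≡ 3 (mod 4).
    The inverse of 3 mod 4 is 3 (since 3·3 = 9 = 2·4 + 1), so t ≡ 3·3 = 9 ≡ 1 (mod 4).
    Then x = 2 + 3·1 = 5, valid modulo lcm(3, 4) = 12: x ≡ 5 (mod 12).
  Combine with x ≡ 7 (mod 11): since gcd(12, 11) = 1, we get a unique residue mod 132.
    Write x = 5 + 12·t and substitute into x ≡ 7 (mod 11): 12·t ≡ 7 − 5 = 2 (mod 11).
    Reduce coefficients mod 11: 1·t ≡ 2 (mod 11).
    So t ≡ 2 (mod 11).
    Then x = 5 + 12·2 = 29, valid modulo lcm(12, 11) = 132: x ≡ 29 (mod 132).
Verify: 29 mod 3 = 2 ✓, 29 mod 4 = 1 ✓, 29 mod 11 = 7 ✓.

x ≡ 29 (mod 132).


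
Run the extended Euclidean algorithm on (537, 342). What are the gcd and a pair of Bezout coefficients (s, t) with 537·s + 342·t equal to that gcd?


Euclidean algorithm on (537, 342) — divide until remainder is 0:
  537 = 1 · 342 + 195
  342 = 1 · 195 + 147
  195 = 1 · 147 + 48
  147 = 3 · 48 + 3
  48 = 16 · 3 + 0
gcd(537, 342) = 3.
Track Bezout coefficients alongside the remainders: start with r₀ = 537 = a·1 + b·0 (s = 1, t = 0) and r₁ = 342 = a·0 + b·1 (s = 0, t = 1); each new remainder r_{k+1} = r_{k-1} − q_k·r_k inherits s_{k+1} = s_{k-1} − q_k·s_k, t_{k+1} = t_{k-1} − q_k·t_k, so r_k = a·s_k + b·t_k at every step:
  q = 1: r = 195, s = 1 − 1·0 = 1, t = 0 − 1·1 = -1  (check: 537·1 + 342·(-1) = 195)
  q = 1: r = 147, s = 0 − 1·1 = -1, t = 1 − 1·(-1) = 2  (check: 537·(-1) + 342·2 = 147)
  q = 1: r = 48, s = 1 − 1·(-1) = 2, t = -1 − 1·2 = -3  (check: 537·2 + 342·(-3) = 48)
  q = 3: r = 3, s = -1 − 3·2 = -7, t = 2 − 3·(-3) = 11  (check: 537·(-7) + 342·11 = 3)
The row with r = 3 (the gcd) gives the Bezout coefficients s = -7, t = 11.
Result: 537 · (-7) + 342 · (11) = 3.

gcd(537, 342) = 3; s = -7, t = 11 (check: 537·(-7) + 342·11 = 3).


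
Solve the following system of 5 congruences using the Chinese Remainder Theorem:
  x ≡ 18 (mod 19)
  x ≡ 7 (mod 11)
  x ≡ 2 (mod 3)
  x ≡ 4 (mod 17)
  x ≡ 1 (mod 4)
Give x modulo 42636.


Product of moduli M = 19 · 11 · 3 · 17 · 4 = 42636.
Merge one congruence at a time:
  Start: x ≡ 18 (mod 19).
  Combine with x ≡ 7 (mod 11); new modulus lcm = 209.
    Write x = 18 + 19·t and substitute into x ≡ 7 (mod 11): 19·t ≡ 7 − 18 = -11 (mod 11).
    Reduce coefficients mod 11: 8·t ≡ 0 (mod 11).
    The inverse of 8 mod 11 is 7 (since 8·7 = 56 = 5·11 + 1), so t ≡ 7·0 = 0 ≡ 0 (mod 11).
    Then x = 18 + 19·0 = 18, valid modulo lcm(19, 11) = 209: x ≡ 18 (mod 209).
  Combine with x ≡ 2 (mod 3); new modulus lcm = 627.
    Write x = 18 + 209·t and substitute into x ≡ 2 (mod 3): 209·t ≡ 2 − 18 = -16 (mod 3).
    Reduce coefficients mod 3: 2·t ≡ 2 (mod 3).
    The inverse of 2 mod 3 is 2 (since 2·2 = 4 = 1·3 + 1), so t ≡ 2·2 = 4 ≡ 1 (mod 3).
    Then x = 18 + 209·1 = 227, valid modulo lcm(209, 3) = 627: x ≡ 227 (mod 627).
  Combine with x ≡ 4 (mod 17); new modulus lcm = 10659.
    Write x = 227 + 627·t and substitute into x ≡ 4 (mod 17): 627·t ≡ 4 − 227 = -223 (mod 17).
    Reduce coefficients mod 17: 15·t ≡ 15 (mod 17).
    The inverse of 15 mod 17 is 8 (since 15·8 = 120 = 7·17 + 1), so t ≡ 8·15 = 120 ≡ 1 (mod 17).
    Then x = 227 + 627·1 = 854, valid modulo lcm(627, 17) = 10659: x ≡ 854 (mod 10659).
  Combine with x ≡ 1 (mod 4); new modulus lcm = 42636.
    Write x = 854 + 10659·t and substitute into x ≡ 1 (mod 4): 10659·t ≡ 1 − 854 = -853 (mod 4).
    Reduce coefficients mod 4: 3·t ≡ 3 (mod 4).
    The inverse of 3 mod 4 is 3 (since 3·3 = 9 = 2·4 + 1), so t ≡ 3·3 = 9 ≡ 1 (mod 4).
    Then x = 854 + 10659·1 = 11513, valid modulo lcm(10659, 4) = 42636: x ≡ 11513 (mod 42636).
Verify against each original: 11513 mod 19 = 18, 11513 mod 11 = 7, 11513 mod 3 = 2, 11513 mod 17 = 4, 11513 mod 4 = 1.

x ≡ 11513 (mod 42636).


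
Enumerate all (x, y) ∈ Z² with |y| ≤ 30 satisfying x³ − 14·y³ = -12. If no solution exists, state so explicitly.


The equation is x³ - 14y³ = -12. For fixed y, x³ = 14·y³ − 12, so a solution requires the RHS to be a perfect cube.
Strategy: iterate y from -30 to 30, compute RHS = 14·y³ − 12, and check whether it is a (positive or negative) perfect cube.
Check small values of y:
  y = 0: RHS = -12 is not a perfect cube.
  y = 1: RHS = 2 is not a perfect cube.
  y = -1: RHS = -26 is not a perfect cube.
  y = 2: RHS = 100 is not a perfect cube.
  y = -2: RHS = -124 is not a perfect cube.
  y = 3: RHS = 366 is not a perfect cube.
  y = -3: RHS = -390 is not a perfect cube.
Continuing the search up to |y| = 30 finds no solutions either.
No (x, y) in the scanned range satisfies the equation.

No integer solutions with |y| ≤ 30.


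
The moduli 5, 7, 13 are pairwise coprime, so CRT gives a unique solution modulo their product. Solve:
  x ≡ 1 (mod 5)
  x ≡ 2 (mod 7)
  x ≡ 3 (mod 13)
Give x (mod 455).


Moduli 5, 7, 13 are pairwise coprime; by CRT there is a unique solution modulo M = 5 · 7 · 13 = 455.
Solve pairwise, accumulating the modulus:
  Start with x ≡ 1 (mod 5).
  Combine with x ≡ 2 (mod 7): since gcd(5, 7) = 1, we get a unique residue mod 35.
    Write x = 1 + 5·t and substitute into x ≡ 2 (mod 7): 5·t ≡ 2 − 1 = 1 (mod 7).
    The inverse of 5 mod 7 is 3 (since 5·3 = 15 = 2·7 + 1), so t ≡ 3·1 = 3 ≡ 3 (mod 7).
    Then x = 1 + 5·3 = 16, valid modulo lcm(5, 7) = 35: x ≡ 16 (mod 35).
  Combine with x ≡ 3 (mod 13): since gcd(35, 13) = 1, we get a unique residue mod 455.
    Write x = 16 + 35·t and substitute into x ≡ 3 (mod 13): 35·t ≡ 3 − 16 = -13 (mod 13).
    Reduce coefficients mod 13: 9·t ≡ 0 (mod 13).
    The inverse of 9 mod 13 is 3 (since 9·3 = 27 = 2·13 + 1), so t ≡ 3·0 = 0 ≡ 0 (mod 13).
    Then x = 16 + 35·0 = 16, valid modulo lcm(35, 13) = 455: x ≡ 16 (mod 455).
Verify: 16 mod 5 = 1 ✓, 16 mod 7 = 2 ✓, 16 mod 13 = 3 ✓.

x ≡ 16 (mod 455).


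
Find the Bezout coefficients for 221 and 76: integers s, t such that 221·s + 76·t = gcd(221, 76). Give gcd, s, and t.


Euclidean algorithm on (221, 76) — divide until remainder is 0:
  221 = 2 · 76 + 69
  76 = 1 · 69 + 7
  69 = 9 · 7 + 6
  7 = 1 · 6 + 1
  6 = 6 · 1 + 0
gcd(221, 76) = 1.
Track Bezout coefficients alongside the remainders: start with r₀ = 221 = a·1 + b·0 (s = 1, t = 0) and r₁ = 76 = a·0 + b·1 (s = 0, t = 1); each new remainder r_{k+1} = r_{k-1} − q_k·r_k inherits s_{k+1} = s_{k-1} − q_k·s_k, t_{k+1} = t_{k-1} − q_k·t_k, so r_k = a·s_k + b·t_k at every step:
  q = 2: r = 69, s = 1 − 2·0 = 1, t = 0 − 2·1 = -2  (check: 221·1 + 76·(-2) = 69)
  q = 1: r = 7, s = 0 − 1·1 = -1, t = 1 − 1·(-2) = 3  (check: 221·(-1) + 76·3 = 7)
  q = 9: r = 6, s = 1 − 9·(-1) = 10, t = -2 − 9·3 = -29  (check: 221·10 + 76·(-29) = 6)
  q = 1: r = 1, s = -1 − 1·10 = -11, t = 3 − 1·(-29) = 32  (check: 221·(-11) + 76·32 = 1)
The row with r = 1 (the gcd) gives the Bezout coefficients s = -11, t = 32.
Result: 221 · (-11) + 76 · (32) = 1.

gcd(221, 76) = 1; s = -11, t = 32 (check: 221·(-11) + 76·32 = 1).
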